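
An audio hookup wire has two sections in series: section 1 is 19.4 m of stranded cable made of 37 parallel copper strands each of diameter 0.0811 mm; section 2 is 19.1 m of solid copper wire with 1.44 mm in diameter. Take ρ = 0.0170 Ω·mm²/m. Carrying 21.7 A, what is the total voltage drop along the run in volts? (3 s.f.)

41.8 V

ρ = 0.0170 Ω·mm²/m = 1.70×10^-8 Ω·m
Section 1: A_strand = π(4.0550e-05)² = 5.166e-09 m²; R₁ = ρL/(N·A_s) = (1.70×10^-8)(19.4)/(37×5.166e-09) = 1.726 Ω
Section 2: A = π(d/2)² = π(7.2000e-04 m)² = 1.629e-06 m²
R₂ = (1.70×10^-8)(19.1)/(1.629e-06) = 0.1994 Ω
R = R₁ + R₂ = 1.925 Ω
V = IR = 21.7 × 1.925 = 41.8 V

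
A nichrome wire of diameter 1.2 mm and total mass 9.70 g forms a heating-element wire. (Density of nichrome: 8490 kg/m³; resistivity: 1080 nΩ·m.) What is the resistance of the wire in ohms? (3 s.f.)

0.965 Ω

ρ = 1080 nΩ·m = 1.08×10^-6 Ω·m
A = π(d/2)² = π(6.0000e-04 m)² = 1.1310e-06 m²
L = m/(density·A) = 0.0097/(8490×1.1310e-06) = 1.01 m
R = ρL/A = (1.08×10^-6)(1.01)/(1.1310e-06) = 0.965 Ω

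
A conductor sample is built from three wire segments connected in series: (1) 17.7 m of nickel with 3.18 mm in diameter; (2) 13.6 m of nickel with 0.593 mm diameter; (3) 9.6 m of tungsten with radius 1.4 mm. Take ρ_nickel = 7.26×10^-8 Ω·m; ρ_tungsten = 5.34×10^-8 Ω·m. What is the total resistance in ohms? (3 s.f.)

3.82 Ω

Seg 1: A = π(d/2)² = π(1.5900e-03 m)² = 7.942e-06 m²
R_1 = (7.26×10^-8)(17.7)/(7.942e-06) = 0.1618 Ω
Seg 2: A = π(d/2)² = π(2.9650e-04 m)² = 2.762e-07 m²
R_2 = (7.26×10^-8)(13.6)/(2.762e-07) = 3.575 Ω
Seg 3: A = πr² = π(1.4000e-03 m)² = 6.158e-06 m²
R_3 = (5.34×10^-8)(9.6)/(6.158e-06) = 0.08325 Ω
R_total = R_1 + R_2 + R_3 = 3.82 Ω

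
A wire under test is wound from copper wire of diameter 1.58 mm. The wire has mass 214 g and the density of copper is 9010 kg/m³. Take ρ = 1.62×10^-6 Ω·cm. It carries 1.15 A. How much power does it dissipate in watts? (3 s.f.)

ρ = 1.62×10^-6 Ω·cm = 1.62×10^-8 Ω·m
A = π(d/2)² = π(7.9000e-04 m)² = 1.9607e-06 m²
L = m/(density·A) = 0.214/(9010×1.9607e-06) = 12.11 m
R = ρL/A = (1.62×10^-8)(12.11)/(1.9607e-06) = 0.1001 Ω
P = I²R = (1.15)² × 0.1001 = 0.132 W

0.132 W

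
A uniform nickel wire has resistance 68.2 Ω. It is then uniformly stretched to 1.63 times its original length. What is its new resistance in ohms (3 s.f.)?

Volume constant ⇒ A' = A/k with k = 1.63. R' = ρ(kL)/(A/k) = k²R.
R' = 2.657 × 68.2 = 181 Ω

181 Ω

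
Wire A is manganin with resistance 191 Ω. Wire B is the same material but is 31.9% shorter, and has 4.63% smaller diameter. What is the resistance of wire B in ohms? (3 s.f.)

R ∝ L/d², so R_B/R_A = (1 − 31.9/100) × (1 − 4.63/100)⁻²
= 0.681 × 1.099 = 0.7487
R_B = 0.7487 × 191 = 143 Ω

143 Ω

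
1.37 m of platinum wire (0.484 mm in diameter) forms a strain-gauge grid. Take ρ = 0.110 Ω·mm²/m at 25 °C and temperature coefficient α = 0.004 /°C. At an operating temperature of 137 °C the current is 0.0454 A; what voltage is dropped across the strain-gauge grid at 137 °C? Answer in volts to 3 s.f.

0.0538 V

ρ = 0.110 Ω·mm²/m = 1.10×10^-7 Ω·m
A = π(d/2)² = π(2.4200e-04 m)² = 1.840e-07 m²
R₍25₎ = ρL/A = (1.10×10^-7)(1.37)/(1.840e-07) = 0.8191 Ω
R₍137₎ = R₍25₎(1 + αΔT) = 0.8191 × (1 + 0.004×112) = 1.186 Ω
V = IR = 0.0454 × 1.186 = 0.0538 V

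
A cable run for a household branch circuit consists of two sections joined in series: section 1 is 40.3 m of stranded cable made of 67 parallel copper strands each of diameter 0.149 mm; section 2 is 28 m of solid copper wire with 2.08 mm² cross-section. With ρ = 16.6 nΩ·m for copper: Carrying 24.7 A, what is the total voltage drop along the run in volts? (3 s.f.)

ρ = 16.6 nΩ·m = 1.66×10^-8 Ω·m
Section 1: A_strand = π(7.4500e-05)² = 1.744e-08 m²; R₁ = ρL/(N·A_s) = (1.66×10^-8)(40.3)/(67×1.744e-08) = 0.5726 Ω
Section 2: A = 2.08 mm² = 2.080e-06 m²
R₂ = (1.66×10^-8)(28)/(2.080e-06) = 0.2235 Ω
R = R₁ + R₂ = 0.7961 Ω
V = IR = 24.7 × 0.7961 = 19.7 V

19.7 V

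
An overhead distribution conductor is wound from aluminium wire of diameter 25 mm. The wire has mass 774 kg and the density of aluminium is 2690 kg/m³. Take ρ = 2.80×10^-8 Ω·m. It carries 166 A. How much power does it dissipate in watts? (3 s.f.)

921 W

A = π(d/2)² = π(1.2500e-02 m)² = 4.9087e-04 m²
L = m/(density·A) = 774/(2690×4.9087e-04) = 586.2 m
R = ρL/A = (2.80×10^-8)(586.2)/(4.9087e-04) = 0.03344 Ω
P = I²R = (166)² × 0.03344 = 921 W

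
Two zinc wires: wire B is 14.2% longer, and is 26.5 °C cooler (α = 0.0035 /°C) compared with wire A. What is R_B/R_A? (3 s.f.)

R ∝ ρL/d² with ρ ∝ (1+αΔT), so R_B/R_A = (1 + 14.2/100) × (1 − 0.0035×26.5)
= 1.142 × 0.9073 = 1.04

1.04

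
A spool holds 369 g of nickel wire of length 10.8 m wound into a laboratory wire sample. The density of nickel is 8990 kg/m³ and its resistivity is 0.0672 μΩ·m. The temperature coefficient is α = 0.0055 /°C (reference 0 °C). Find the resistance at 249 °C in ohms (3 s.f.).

0.452 Ω

ρ = 0.0672 μΩ·m = 6.72×10^-8 Ω·m
A = m/(density·L) = 0.369/(8990×10.8) = 3.8005e-06 m²
R = ρL/A = (6.72×10^-8)(10.8)/(3.8005e-06) = 0.191 Ω
R(249 °C) = 0.191 × (1 + 0.0055×249) = 0.452 Ω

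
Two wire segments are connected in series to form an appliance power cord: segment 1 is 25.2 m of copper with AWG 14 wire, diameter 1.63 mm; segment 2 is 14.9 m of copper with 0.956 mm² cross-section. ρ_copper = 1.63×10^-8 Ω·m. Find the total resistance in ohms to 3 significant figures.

Segment 1: A = π(1.63/2 mm)² = π(8.1500e-04 m)² = 2.087e-06 m²
R₁ = ρL/A = (1.63×10^-8)(25.2)/(2.087e-06) = 0.1968 Ω
Segment 2: A = 0.956 mm² = 9.560e-07 m²
R₂ = (1.63×10^-8)(14.9)/(9.560e-07) = 0.254 Ω
R = R₁ + R₂ = 0.451 Ω

0.451 Ω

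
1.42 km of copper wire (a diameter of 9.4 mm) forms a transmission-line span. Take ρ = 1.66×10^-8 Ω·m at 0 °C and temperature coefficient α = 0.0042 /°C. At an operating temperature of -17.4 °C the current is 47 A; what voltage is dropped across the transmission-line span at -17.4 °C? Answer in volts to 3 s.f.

14.8 V

A = π(d/2)² = π(4.7000e-03 m)² = 6.940e-05 m²
R₍0₎ = ρL/A = (1.66×10^-8)(1420)/(6.940e-05) = 0.3397 Ω
R₍-17.4₎ = R₍0₎(1 + αΔT) = 0.3397 × (1 + 0.0042×-17.4) = 0.3148 Ω
V = IR = 47 × 0.3148 = 14.8 V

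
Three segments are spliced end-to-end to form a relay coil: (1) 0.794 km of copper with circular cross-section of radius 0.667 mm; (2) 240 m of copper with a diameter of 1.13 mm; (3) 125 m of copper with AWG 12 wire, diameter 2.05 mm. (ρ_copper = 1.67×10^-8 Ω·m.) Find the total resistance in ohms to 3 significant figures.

Seg 1: A = πr² = π(6.6700e-04 m)² = 1.398e-06 m²
R_1 = (1.67×10^-8)(794)/(1.398e-06) = 9.487 Ω
Seg 2: A = π(d/2)² = π(5.6500e-04 m)² = 1.003e-06 m²
R_2 = (1.67×10^-8)(240)/(1.003e-06) = 3.997 Ω
Seg 3: A = π(2.05/2 mm)² = π(1.0250e-03 m)² = 3.301e-06 m²
R_3 = (1.67×10^-8)(125)/(3.301e-06) = 0.6325 Ω
R_total = R_1 + R_2 + R_3 = 14.1 Ω

14.1 Ω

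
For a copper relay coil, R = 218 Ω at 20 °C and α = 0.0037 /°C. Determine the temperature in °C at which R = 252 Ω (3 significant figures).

R = R₀(1 + α(T − T₀)) ⇒ T = T₀ + (R/R₀ − 1)/α
T = 20 + (252/218 − 1)/0.0037 = 20 + (0.156)/0.0037 = 62.2 °C

62.2 °C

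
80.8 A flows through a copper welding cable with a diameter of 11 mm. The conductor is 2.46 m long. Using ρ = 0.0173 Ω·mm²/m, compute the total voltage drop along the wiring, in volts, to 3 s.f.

0.0362 V

ρ = 0.0173 Ω·mm²/m = 1.73×10^-8 Ω·m
A = π(d/2)² = π(5.5000e-03 m)² = 9.503e-05 m²
R = ρL/A = (1.73×10^-8)(2.46)/(9.503e-05) = 4.478×10^-4 Ω
V = IR = 80.8 × 4.478×10^-4 = 0.0362 V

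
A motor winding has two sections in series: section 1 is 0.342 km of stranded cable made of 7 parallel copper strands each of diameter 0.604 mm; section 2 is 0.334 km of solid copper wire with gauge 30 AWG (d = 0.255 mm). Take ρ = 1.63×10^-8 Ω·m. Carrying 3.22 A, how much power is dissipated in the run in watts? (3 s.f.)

1130 W

Section 1: A_strand = π(3.0200e-04)² = 2.865e-07 m²; R₁ = ρL/(N·A_s) = (1.63×10^-8)(342)/(7×2.865e-07) = 2.779 Ω
Section 2: A = π(0.255/2 mm)² = π(1.2750e-04 m)² = 5.107e-08 m²
R₂ = (1.63×10^-8)(334)/(5.107e-08) = 106.6 Ω
R = R₁ + R₂ = 109.4 Ω
P = I²R = (3.22)² × 109.4 = 1130 W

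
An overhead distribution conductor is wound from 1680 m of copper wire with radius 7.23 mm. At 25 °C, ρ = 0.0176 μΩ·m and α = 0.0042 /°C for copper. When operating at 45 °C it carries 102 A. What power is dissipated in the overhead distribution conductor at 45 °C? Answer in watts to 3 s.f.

2030 W

ρ = 0.0176 μΩ·m = 1.76×10^-8 Ω·m
A = πr² = π(7.2300e-03 m)² = 1.642e-04 m²
R₍25₎ = ρL/A = (1.76×10^-8)(1680)/(1.642e-04) = 0.1801 Ω
R₍45₎ = R₍25₎(1 + αΔT) = 0.1801 × (1 + 0.0042×20) = 0.1952 Ω
P = I²R = (102)² × 0.1952 = 2030 W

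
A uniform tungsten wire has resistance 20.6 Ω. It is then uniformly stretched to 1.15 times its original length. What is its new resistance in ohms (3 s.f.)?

27.2 Ω

Volume constant ⇒ A' = A/k with k = 1.15. R' = ρ(kL)/(A/k) = k²R.
R' = 1.322 × 20.6 = 27.2 Ω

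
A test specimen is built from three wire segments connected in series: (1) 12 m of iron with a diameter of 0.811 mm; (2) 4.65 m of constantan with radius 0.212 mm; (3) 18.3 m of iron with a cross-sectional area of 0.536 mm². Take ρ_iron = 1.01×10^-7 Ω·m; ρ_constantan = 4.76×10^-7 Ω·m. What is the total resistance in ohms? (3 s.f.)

Seg 1: A = π(d/2)² = π(4.0550e-04 m)² = 5.166e-07 m²
R_1 = (1.01×10^-7)(12)/(5.166e-07) = 2.346 Ω
Seg 2: A = πr² = π(2.1200e-04 m)² = 1.412e-07 m²
R_2 = (4.76×10^-7)(4.65)/(1.412e-07) = 15.68 Ω
Seg 3: A = 0.536 mm² = 5.360e-07 m²
R_3 = (1.01×10^-7)(18.3)/(5.360e-07) = 3.448 Ω
R_total = R_1 + R_2 + R_3 = 21.5 Ω

21.5 Ω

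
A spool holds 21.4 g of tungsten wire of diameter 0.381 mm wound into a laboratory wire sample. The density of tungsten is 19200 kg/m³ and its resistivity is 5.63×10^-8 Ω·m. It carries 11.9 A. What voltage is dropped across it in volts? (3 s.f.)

57.4 V

A = π(d/2)² = π(1.9050e-04 m)² = 1.1401e-07 m²
L = m/(density·A) = 0.0214/(19200×1.1401e-07) = 9.776 m
R = ρL/A = (5.63×10^-8)(9.776)/(1.1401e-07) = 4.828 Ω
V = IR = 11.9 × 4.828 = 57.4 V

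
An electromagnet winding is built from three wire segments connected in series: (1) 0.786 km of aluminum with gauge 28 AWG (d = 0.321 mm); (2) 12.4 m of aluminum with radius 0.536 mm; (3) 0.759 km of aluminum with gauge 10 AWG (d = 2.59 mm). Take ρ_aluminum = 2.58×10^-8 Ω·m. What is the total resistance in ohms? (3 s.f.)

255 Ω

Seg 1: A = π(0.321/2 mm)² = π(1.6050e-04 m)² = 8.093e-08 m²
R_1 = (2.58×10^-8)(786)/(8.093e-08) = 250.6 Ω
Seg 2: A = πr² = π(5.3600e-04 m)² = 9.026e-07 m²
R_2 = (2.58×10^-8)(12.4)/(9.026e-07) = 0.3545 Ω
Seg 3: A = π(2.59/2 mm)² = π(1.2950e-03 m)² = 5.269e-06 m²
R_3 = (2.58×10^-8)(759)/(5.269e-06) = 3.717 Ω
R_total = R_1 + R_2 + R_3 = 255 Ω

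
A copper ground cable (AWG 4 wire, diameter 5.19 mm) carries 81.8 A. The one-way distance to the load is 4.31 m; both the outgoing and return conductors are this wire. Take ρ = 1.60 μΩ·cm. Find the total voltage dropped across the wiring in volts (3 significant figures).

0.533 V

ρ = 1.60 μΩ·cm = 1.60×10^-8 Ω·m
A = π(5.19/2 mm)² = π(2.5950e-03 m)² = 2.116e-05 m²
Total conductor length (both ways) L = 2 × 4.31 = 8.62 m
R = ρL/A = (1.60×10^-8)(8.62)/(2.116e-05) = 0.006519 Ω
V = IR = 81.8 × 0.006519 = 0.533 V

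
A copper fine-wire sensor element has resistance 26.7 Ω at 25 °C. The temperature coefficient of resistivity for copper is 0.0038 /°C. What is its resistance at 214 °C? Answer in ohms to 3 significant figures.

ΔT = 214 − 25 = 189 °C
R = R₀(1 + αΔT) = 26.7 × (1 + 0.0038×189) = 26.7 × 1.718 = 45.9 Ω

45.9 Ω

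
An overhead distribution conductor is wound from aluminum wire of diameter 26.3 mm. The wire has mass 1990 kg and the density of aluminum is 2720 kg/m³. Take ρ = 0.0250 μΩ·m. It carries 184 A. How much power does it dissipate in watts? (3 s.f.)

2100 W

ρ = 0.0250 μΩ·m = 2.50×10^-8 Ω·m
A = π(d/2)² = π(1.3150e-02 m)² = 5.4325e-04 m²
L = m/(density·A) = 1990/(2720×5.4325e-04) = 1347 m
R = ρL/A = (2.50×10^-8)(1347)/(5.4325e-04) = 0.06198 Ω
P = I²R = (184)² × 0.06198 = 2100 W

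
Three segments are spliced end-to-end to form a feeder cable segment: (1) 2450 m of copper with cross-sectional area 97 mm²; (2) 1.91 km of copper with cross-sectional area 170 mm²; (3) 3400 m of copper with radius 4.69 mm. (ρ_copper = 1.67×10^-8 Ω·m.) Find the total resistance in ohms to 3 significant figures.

Seg 1: A = 97 mm² = 9.700e-05 m²
R_1 = (1.67×10^-8)(2450)/(9.700e-05) = 0.4218 Ω
Seg 2: A = 170 mm² = 1.700e-04 m²
R_2 = (1.67×10^-8)(1910)/(1.700e-04) = 0.1876 Ω
Seg 3: A = πr² = π(4.6900e-03 m)² = 6.910e-05 m²
R_3 = (1.67×10^-8)(3400)/(6.910e-05) = 0.8217 Ω
R_total = R_1 + R_2 + R_3 = 1.43 Ω

1.43 Ω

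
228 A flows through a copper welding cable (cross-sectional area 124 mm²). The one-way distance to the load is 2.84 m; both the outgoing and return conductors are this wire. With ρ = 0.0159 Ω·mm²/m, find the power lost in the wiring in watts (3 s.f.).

37.9 W

ρ = 0.0159 Ω·mm²/m = 1.59×10^-8 Ω·m
A = 124 mm² = 1.240e-04 m²
Total conductor length (both ways) L = 2 × 2.84 = 5.68 m
R = ρL/A = (1.59×10^-8)(5.68)/(1.240e-04) = 7.283×10^-4 Ω
P = I²R = (228)² × 7.283×10^-4 = 37.9 W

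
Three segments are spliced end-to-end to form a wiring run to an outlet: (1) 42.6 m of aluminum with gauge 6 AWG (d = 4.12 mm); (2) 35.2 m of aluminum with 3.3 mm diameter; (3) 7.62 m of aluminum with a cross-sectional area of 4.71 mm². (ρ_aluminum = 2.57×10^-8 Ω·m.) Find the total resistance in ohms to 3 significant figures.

Seg 1: A = π(4.12/2 mm)² = π(2.0600e-03 m)² = 1.333e-05 m²
R_1 = (2.57×10^-8)(42.6)/(1.333e-05) = 0.08212 Ω
Seg 2: A = π(d/2)² = π(1.6500e-03 m)² = 8.553e-06 m²
R_2 = (2.57×10^-8)(35.2)/(8.553e-06) = 0.1058 Ω
Seg 3: A = 4.71 mm² = 4.710e-06 m²
R_3 = (2.57×10^-8)(7.62)/(4.710e-06) = 0.04158 Ω
R_total = R_1 + R_2 + R_3 = 0.229 Ω

0.229 Ω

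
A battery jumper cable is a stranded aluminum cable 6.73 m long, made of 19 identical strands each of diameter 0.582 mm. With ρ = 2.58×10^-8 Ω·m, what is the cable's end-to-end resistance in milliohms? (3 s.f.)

A_strand = π(2.9100e-04 m)² = 2.660e-07 m²
R_strand = ρL/A = (2.58×10^-8)(6.73)/(2.660e-07) = 0.6527 Ω
R_total = R_strand/N = 0.6527/19 = 34.4 mΩ

34.4 mΩ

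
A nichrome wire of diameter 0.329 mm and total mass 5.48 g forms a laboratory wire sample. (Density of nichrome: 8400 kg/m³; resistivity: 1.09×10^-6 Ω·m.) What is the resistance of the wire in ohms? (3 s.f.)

98.4 Ω

A = π(d/2)² = π(1.6450e-04 m)² = 8.5012e-08 m²
L = m/(density·A) = 0.00548/(8400×8.5012e-08) = 7.674 m
R = ρL/A = (1.09×10^-6)(7.674)/(8.5012e-08) = 98.4 Ω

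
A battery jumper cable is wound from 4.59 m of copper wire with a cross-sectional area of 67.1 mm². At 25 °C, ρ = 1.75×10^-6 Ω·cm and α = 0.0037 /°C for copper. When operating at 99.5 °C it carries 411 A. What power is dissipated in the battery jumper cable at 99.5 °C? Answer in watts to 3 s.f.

ρ = 1.75×10^-6 Ω·cm = 1.75×10^-8 Ω·m
A = 67.1 mm² = 6.710e-05 m²
R₍25₎ = ρL/A = (1.75×10^-8)(4.59)/(6.710e-05) = 0.001197 Ω
R₍99.5₎ = R₍25₎(1 + αΔT) = 0.001197 × (1 + 0.0037×74.5) = 0.001527 Ω
P = I²R = (411)² × 0.001527 = 258 W

258 W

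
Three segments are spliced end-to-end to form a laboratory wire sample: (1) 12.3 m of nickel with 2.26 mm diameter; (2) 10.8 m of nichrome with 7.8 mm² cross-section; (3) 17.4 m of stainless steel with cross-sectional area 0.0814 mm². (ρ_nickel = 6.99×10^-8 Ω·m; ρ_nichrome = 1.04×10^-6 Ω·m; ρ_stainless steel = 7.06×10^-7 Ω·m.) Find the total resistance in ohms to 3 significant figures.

153 Ω

Seg 1: A = π(d/2)² = π(1.1300e-03 m)² = 4.011e-06 m²
R_1 = (6.99×10^-8)(12.3)/(4.011e-06) = 0.2143 Ω
Seg 2: A = 7.8 mm² = 7.800e-06 m²
R_2 = (1.04×10^-6)(10.8)/(7.800e-06) = 1.44 Ω
Seg 3: A = 0.0814 mm² = 8.140e-08 m²
R_3 = (7.06×10^-7)(17.4)/(8.140e-08) = 150.9 Ω
R_total = R_1 + R_2 + R_3 = 153 Ω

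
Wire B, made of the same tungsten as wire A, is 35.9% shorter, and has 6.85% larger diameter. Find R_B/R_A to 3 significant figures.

0.561

R ∝ L/d², so R_B/R_A = (1 − 35.9/100) × (1 + 6.85/100)⁻²
= 0.641 × 0.8759 = 0.561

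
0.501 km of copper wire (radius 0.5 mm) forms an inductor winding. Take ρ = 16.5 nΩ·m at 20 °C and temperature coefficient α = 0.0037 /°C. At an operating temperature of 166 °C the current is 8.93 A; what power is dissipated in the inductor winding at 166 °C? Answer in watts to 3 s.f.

1290 W

ρ = 16.5 nΩ·m = 1.65×10^-8 Ω·m
A = πr² = π(5.0000e-04 m)² = 7.854e-07 m²
R₍20₎ = ρL/A = (1.65×10^-8)(501)/(7.854e-07) = 10.53 Ω
R₍166₎ = R₍20₎(1 + αΔT) = 10.53 × (1 + 0.0037×146) = 16.21 Ω
P = I²R = (8.93)² × 16.21 = 1290 W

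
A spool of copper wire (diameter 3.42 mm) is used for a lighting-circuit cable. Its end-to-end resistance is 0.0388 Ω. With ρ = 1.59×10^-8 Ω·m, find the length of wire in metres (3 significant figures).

A = π(d/2)² = π(1.7100e-03 m)² = 9.186e-06 m²
L = RA/ρ = (0.0388)(9.186e-06)/(1.59×10^-8) = 22.4 m

22.4 m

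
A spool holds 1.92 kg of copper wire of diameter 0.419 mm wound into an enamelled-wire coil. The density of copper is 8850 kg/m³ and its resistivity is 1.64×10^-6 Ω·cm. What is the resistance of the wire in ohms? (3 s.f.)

ρ = 1.64×10^-6 Ω·cm = 1.64×10^-8 Ω·m
A = π(d/2)² = π(2.0950e-04 m)² = 1.3789e-07 m²
L = m/(density·A) = 1.92/(8850×1.3789e-07) = 1573 m
R = ρL/A = (1.64×10^-8)(1573)/(1.3789e-07) = 187 Ω

187 Ω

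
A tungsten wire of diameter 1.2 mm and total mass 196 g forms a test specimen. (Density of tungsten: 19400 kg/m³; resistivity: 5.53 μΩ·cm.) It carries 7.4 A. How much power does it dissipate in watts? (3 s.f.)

23.9 W

ρ = 5.53 μΩ·cm = 5.53×10^-8 Ω·m
A = π(d/2)² = π(6.0000e-04 m)² = 1.1310e-06 m²
L = m/(density·A) = 0.196/(19400×1.1310e-06) = 8.933 m
R = ρL/A = (5.53×10^-8)(8.933)/(1.1310e-06) = 0.4368 Ω
P = I²R = (7.4)² × 0.4368 = 23.9 W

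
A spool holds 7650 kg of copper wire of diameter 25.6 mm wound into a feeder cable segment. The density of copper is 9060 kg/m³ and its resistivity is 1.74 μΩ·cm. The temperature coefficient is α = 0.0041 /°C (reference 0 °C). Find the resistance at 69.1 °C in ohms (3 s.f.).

ρ = 1.74 μΩ·cm = 1.74×10^-8 Ω·m
A = π(d/2)² = π(1.2800e-02 m)² = 5.1472e-04 m²
L = m/(density·A) = 7650/(9060×5.1472e-04) = 1640 m
R = ρL/A = (1.74×10^-8)(1640)/(5.1472e-04) = 0.05546 Ω
R(69.1 °C) = 0.05546 × (1 + 0.0041×69.1) = 0.0712 Ω

0.0712 Ω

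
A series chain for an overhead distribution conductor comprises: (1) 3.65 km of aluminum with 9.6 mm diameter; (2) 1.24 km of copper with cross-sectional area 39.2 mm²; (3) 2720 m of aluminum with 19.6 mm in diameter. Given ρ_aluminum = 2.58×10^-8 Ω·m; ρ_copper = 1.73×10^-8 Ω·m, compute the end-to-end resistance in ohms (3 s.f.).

2.08 Ω

Seg 1: A = π(d/2)² = π(4.8000e-03 m)² = 7.238e-05 m²
R_1 = (2.58×10^-8)(3650)/(7.238e-05) = 1.301 Ω
Seg 2: A = 39.2 mm² = 3.920e-05 m²
R_2 = (1.73×10^-8)(1240)/(3.920e-05) = 0.5472 Ω
Seg 3: A = π(d/2)² = π(9.8000e-03 m)² = 3.017e-04 m²
R_3 = (2.58×10^-8)(2720)/(3.017e-04) = 0.2326 Ω
R_total = R_1 + R_2 + R_3 = 2.08 Ω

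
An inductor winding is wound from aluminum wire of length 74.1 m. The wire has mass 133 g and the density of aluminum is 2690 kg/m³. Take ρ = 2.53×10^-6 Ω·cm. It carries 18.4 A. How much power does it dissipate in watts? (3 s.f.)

ρ = 2.53×10^-6 Ω·cm = 2.53×10^-8 Ω·m
A = m/(density·L) = 0.133/(2690×74.1) = 6.6724e-07 m²
R = ρL/A = (2.53×10^-8)(74.1)/(6.6724e-07) = 2.81 Ω
P = I²R = (18.4)² × 2.81 = 951 W

951 W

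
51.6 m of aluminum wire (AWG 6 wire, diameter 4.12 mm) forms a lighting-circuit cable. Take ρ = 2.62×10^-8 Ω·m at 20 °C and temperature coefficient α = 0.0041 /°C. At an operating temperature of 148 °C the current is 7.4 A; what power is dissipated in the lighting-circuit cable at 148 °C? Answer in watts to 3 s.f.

A = π(4.12/2 mm)² = π(2.0600e-03 m)² = 1.333e-05 m²
R₍20₎ = ρL/A = (2.62×10^-8)(51.6)/(1.333e-05) = 0.1014 Ω
R₍148₎ = R₍20₎(1 + αΔT) = 0.1014 × (1 + 0.0041×128) = 0.1546 Ω
P = I²R = (7.4)² × 0.1546 = 8.47 W

8.47 W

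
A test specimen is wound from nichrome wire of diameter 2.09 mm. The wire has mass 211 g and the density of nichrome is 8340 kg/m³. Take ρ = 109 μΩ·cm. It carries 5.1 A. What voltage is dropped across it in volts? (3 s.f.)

11.9 V

ρ = 109 μΩ·cm = 1.09×10^-6 Ω·m
A = π(d/2)² = π(1.0450e-03 m)² = 3.4307e-06 m²
L = m/(density·A) = 0.211/(8340×3.4307e-06) = 7.375 m
R = ρL/A = (1.09×10^-6)(7.375)/(3.4307e-06) = 2.343 Ω
V = IR = 5.1 × 2.343 = 11.9 V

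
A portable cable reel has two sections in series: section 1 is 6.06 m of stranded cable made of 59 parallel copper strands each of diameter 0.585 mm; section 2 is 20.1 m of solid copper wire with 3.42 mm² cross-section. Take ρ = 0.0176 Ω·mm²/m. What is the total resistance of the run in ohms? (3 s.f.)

0.110 Ω

ρ = 0.0176 Ω·mm²/m = 1.76×10^-8 Ω·m
Section 1: A_strand = π(2.9250e-04)² = 2.688e-07 m²; R₁ = ρL/(N·A_s) = (1.76×10^-8)(6.06)/(59×2.688e-07) = 0.006726 Ω
Section 2: A = 3.42 mm² = 3.420e-06 m²
R₂ = (1.76×10^-8)(20.1)/(3.420e-06) = 0.1034 Ω
R = R₁ + R₂ = 0.110 Ω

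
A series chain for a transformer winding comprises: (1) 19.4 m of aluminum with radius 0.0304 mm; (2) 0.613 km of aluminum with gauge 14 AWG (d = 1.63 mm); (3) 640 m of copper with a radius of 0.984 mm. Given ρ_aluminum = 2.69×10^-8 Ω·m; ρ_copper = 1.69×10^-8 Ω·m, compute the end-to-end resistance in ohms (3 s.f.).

191 Ω

Seg 1: A = πr² = π(3.0400e-05 m)² = 2.903e-09 m²
R_1 = (2.69×10^-8)(19.4)/(2.903e-09) = 179.7 Ω
Seg 2: A = π(1.63/2 mm)² = π(8.1500e-04 m)² = 2.087e-06 m²
R_2 = (2.69×10^-8)(613)/(2.087e-06) = 7.902 Ω
Seg 3: A = πr² = π(9.8400e-04 m)² = 3.042e-06 m²
R_3 = (1.69×10^-8)(640)/(3.042e-06) = 3.556 Ω
R_total = R_1 + R_2 + R_3 = 191 Ω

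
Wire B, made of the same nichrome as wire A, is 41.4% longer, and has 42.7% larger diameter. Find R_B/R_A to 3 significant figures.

R ∝ L/d², so R_B/R_A = (1 + 41.4/100) × (1 + 42.7/100)⁻²
= 1.414 × 0.4911 = 0.694

0.694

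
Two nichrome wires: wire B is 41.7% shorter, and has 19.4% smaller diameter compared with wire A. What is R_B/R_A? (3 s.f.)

0.897

R ∝ L/d², so R_B/R_A = (1 − 41.7/100) × (1 − 19.4/100)⁻²
= 0.583 × 1.539 = 0.897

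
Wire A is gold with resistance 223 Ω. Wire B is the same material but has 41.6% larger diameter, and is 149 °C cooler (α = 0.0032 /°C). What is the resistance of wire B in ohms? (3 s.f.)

R ∝ ρL/d² with ρ ∝ (1+αΔT), so R_B/R_A = (1 + 41.6/100)⁻² × (1 − 0.0032×149)
= 0.4987 × 0.5232 = 0.2609
R_B = 0.2609 × 223 = 58.2 Ω

58.2 Ω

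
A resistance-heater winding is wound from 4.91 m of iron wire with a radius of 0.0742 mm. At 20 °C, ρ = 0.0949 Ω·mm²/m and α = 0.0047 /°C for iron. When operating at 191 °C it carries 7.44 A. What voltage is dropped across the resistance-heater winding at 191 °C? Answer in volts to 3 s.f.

ρ = 0.0949 Ω·mm²/m = 9.49×10^-8 Ω·m
A = πr² = π(7.4200e-05 m)² = 1.730e-08 m²
R₍20₎ = ρL/A = (9.49×10^-8)(4.91)/(1.730e-08) = 26.94 Ω
R₍191₎ = R₍20₎(1 + αΔT) = 26.94 × (1 + 0.0047×171) = 48.59 Ω
V = IR = 7.44 × 48.59 = 362 V

362 V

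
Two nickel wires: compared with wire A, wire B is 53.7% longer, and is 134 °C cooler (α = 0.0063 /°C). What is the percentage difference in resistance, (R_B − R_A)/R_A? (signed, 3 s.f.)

R ∝ ρL/d² with ρ ∝ (1+αΔT), so R_B/R_A = (1 + 53.7/100) × (1 − 0.0063×134)
= 1.537 × 0.1558 = 0.2395
(R_B − R_A)/R_A = 0.2395 − 1 = -76.1%

-76.1%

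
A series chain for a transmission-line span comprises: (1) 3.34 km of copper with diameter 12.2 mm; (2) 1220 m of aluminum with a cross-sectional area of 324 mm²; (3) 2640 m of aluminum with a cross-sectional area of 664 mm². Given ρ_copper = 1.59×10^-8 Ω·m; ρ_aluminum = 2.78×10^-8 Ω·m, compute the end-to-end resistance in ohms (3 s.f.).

0.670 Ω

Seg 1: A = π(d/2)² = π(6.1000e-03 m)² = 1.169e-04 m²
R_1 = (1.59×10^-8)(3340)/(1.169e-04) = 0.4543 Ω
Seg 2: A = 324 mm² = 3.240e-04 m²
R_2 = (2.78×10^-8)(1220)/(3.240e-04) = 0.1047 Ω
Seg 3: A = 664 mm² = 6.640e-04 m²
R_3 = (2.78×10^-8)(2640)/(6.640e-04) = 0.1105 Ω
R_total = R_1 + R_2 + R_3 = 0.670 Ω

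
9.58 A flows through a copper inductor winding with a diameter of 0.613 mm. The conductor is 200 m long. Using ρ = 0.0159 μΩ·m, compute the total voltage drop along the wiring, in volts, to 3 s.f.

ρ = 0.0159 μΩ·m = 1.59×10^-8 Ω·m
A = π(d/2)² = π(3.0650e-04 m)² = 2.951e-07 m²
R = ρL/A = (1.59×10^-8)(200)/(2.951e-07) = 10.77 Ω
V = IR = 9.58 × 10.77 = 103 V

103 V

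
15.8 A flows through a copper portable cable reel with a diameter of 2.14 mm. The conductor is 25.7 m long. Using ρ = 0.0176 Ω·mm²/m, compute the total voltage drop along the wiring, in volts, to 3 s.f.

1.99 V

ρ = 0.0176 Ω·mm²/m = 1.76×10^-8 Ω·m
A = π(d/2)² = π(1.0700e-03 m)² = 3.597e-06 m²
R = ρL/A = (1.76×10^-8)(25.7)/(3.597e-06) = 0.1258 Ω
V = IR = 15.8 × 0.1258 = 1.99 V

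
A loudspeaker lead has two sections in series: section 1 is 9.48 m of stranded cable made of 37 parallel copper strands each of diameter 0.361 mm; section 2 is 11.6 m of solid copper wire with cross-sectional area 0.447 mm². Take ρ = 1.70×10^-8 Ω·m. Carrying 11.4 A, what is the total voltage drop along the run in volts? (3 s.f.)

Section 1: A_strand = π(1.8050e-04)² = 1.024e-07 m²; R₁ = ρL/(N·A_s) = (1.70×10^-8)(9.48)/(37×1.024e-07) = 0.04256 Ω
Section 2: A = 0.447 mm² = 4.470e-07 m²
R₂ = (1.70×10^-8)(11.6)/(4.470e-07) = 0.4412 Ω
R = R₁ + R₂ = 0.4837 Ω
V = IR = 11.4 × 0.4837 = 5.51 V

5.51 V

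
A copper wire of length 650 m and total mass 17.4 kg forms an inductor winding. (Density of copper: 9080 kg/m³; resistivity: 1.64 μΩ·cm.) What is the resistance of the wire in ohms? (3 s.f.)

3.62 Ω

ρ = 1.64 μΩ·cm = 1.64×10^-8 Ω·m
A = m/(density·L) = 17.4/(9080×650) = 2.9482e-06 m²
R = ρL/A = (1.64×10^-8)(650)/(2.9482e-06) = 3.62 Ω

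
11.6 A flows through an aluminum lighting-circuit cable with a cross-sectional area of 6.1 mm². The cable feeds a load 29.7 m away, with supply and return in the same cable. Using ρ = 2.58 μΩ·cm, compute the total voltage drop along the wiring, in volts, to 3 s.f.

ρ = 2.58 μΩ·cm = 2.58×10^-8 Ω·m
A = 6.1 mm² = 6.100e-06 m²
Total conductor length (both ways) L = 2 × 29.7 = 59.4 m
R = ρL/A = (2.58×10^-8)(59.4)/(6.100e-06) = 0.2512 Ω
V = IR = 11.6 × 0.2512 = 2.91 V

2.91 V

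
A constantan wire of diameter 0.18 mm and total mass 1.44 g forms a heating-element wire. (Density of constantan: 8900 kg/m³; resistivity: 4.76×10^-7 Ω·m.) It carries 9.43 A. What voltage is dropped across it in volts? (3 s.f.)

A = π(d/2)² = π(9.0000e-05 m)² = 2.5447e-08 m²
L = m/(density·A) = 0.00144/(8900×2.5447e-08) = 6.358 m
R = ρL/A = (4.76×10^-7)(6.358)/(2.5447e-08) = 118.9 Ω
V = IR = 9.43 × 118.9 = 1120 V

1120 V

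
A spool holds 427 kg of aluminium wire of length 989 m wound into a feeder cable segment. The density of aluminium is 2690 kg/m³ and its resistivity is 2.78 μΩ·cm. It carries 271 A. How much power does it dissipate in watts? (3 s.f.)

ρ = 2.78 μΩ·cm = 2.78×10^-8 Ω·m
A = m/(density·L) = 427/(2690×989) = 1.6050e-04 m²
R = ρL/A = (2.78×10^-8)(989)/(1.6050e-04) = 0.1713 Ω
P = I²R = (271)² × 0.1713 = 12600 W

12600 W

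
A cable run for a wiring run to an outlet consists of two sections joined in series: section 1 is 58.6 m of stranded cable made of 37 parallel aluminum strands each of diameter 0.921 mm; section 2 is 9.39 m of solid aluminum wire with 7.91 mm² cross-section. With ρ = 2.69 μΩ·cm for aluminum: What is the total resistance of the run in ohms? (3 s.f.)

ρ = 2.69 μΩ·cm = 2.69×10^-8 Ω·m
Section 1: A_strand = π(4.6050e-04)² = 6.662e-07 m²; R₁ = ρL/(N·A_s) = (2.69×10^-8)(58.6)/(37×6.662e-07) = 0.06395 Ω
Section 2: A = 7.91 mm² = 7.910e-06 m²
R₂ = (2.69×10^-8)(9.39)/(7.910e-06) = 0.03193 Ω
R = R₁ + R₂ = 0.0959 Ω

0.0959 Ω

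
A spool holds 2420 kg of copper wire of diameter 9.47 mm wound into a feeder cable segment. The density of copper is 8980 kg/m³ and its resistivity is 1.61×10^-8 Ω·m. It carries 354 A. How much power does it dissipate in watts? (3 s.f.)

1.10×10^5 W

A = π(d/2)² = π(4.7350e-03 m)² = 7.0435e-05 m²
L = m/(density·A) = 2420/(8980×7.0435e-05) = 3826 m
R = ρL/A = (1.61×10^-8)(3826)/(7.0435e-05) = 0.8746 Ω
P = I²R = (354)² × 0.8746 = 1.10×10^5 W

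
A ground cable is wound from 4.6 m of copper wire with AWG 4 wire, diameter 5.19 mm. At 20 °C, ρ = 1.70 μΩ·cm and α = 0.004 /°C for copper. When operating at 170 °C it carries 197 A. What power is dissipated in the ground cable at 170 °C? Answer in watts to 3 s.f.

ρ = 1.70 μΩ·cm = 1.70×10^-8 Ω·m
A = π(5.19/2 mm)² = π(2.5950e-03 m)² = 2.116e-05 m²
R₍20₎ = ρL/A = (1.70×10^-8)(4.6)/(2.116e-05) = 0.003696 Ω
R₍170₎ = R₍20₎(1 + αΔT) = 0.003696 × (1 + 0.004×150) = 0.005914 Ω
P = I²R = (197)² × 0.005914 = 230 W

230 W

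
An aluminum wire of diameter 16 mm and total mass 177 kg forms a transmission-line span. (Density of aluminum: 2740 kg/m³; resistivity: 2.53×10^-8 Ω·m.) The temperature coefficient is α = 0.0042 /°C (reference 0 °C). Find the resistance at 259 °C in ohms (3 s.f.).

0.0844 Ω

A = π(d/2)² = π(8.0000e-03 m)² = 2.0106e-04 m²
L = m/(density·A) = 177/(2740×2.0106e-04) = 321.3 m
R = ρL/A = (2.53×10^-8)(321.3)/(2.0106e-04) = 0.04043 Ω
R(259 °C) = 0.04043 × (1 + 0.0042×259) = 0.0844 Ω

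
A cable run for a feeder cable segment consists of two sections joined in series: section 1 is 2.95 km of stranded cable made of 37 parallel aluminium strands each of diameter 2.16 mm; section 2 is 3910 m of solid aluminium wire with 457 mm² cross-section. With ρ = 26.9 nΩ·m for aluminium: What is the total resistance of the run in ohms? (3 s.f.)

ρ = 26.9 nΩ·m = 2.69×10^-8 Ω·m
Section 1: A_strand = π(1.0800e-03)² = 3.664e-06 m²; R₁ = ρL/(N·A_s) = (2.69×10^-8)(2950)/(37×3.664e-06) = 0.5853 Ω
Section 2: A = 457 mm² = 4.570e-04 m²
R₂ = (2.69×10^-8)(3910)/(4.570e-04) = 0.2302 Ω
R = R₁ + R₂ = 0.815 Ω

0.815 Ω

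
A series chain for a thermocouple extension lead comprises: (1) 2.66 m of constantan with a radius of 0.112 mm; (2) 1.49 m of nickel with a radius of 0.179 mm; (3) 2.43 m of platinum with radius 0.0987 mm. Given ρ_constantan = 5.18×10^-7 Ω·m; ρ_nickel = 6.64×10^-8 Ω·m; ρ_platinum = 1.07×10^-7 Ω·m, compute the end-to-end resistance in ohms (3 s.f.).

Seg 1: A = πr² = π(1.1200e-04 m)² = 3.941e-08 m²
R_1 = (5.18×10^-7)(2.66)/(3.941e-08) = 34.96 Ω
Seg 2: A = πr² = π(1.7900e-04 m)² = 1.007e-07 m²
R_2 = (6.64×10^-8)(1.49)/(1.007e-07) = 0.9829 Ω
Seg 3: A = πr² = π(9.8700e-05 m)² = 3.060e-08 m²
R_3 = (1.07×10^-7)(2.43)/(3.060e-08) = 8.496 Ω
R_total = R_1 + R_2 + R_3 = 44.4 Ω

44.4 Ω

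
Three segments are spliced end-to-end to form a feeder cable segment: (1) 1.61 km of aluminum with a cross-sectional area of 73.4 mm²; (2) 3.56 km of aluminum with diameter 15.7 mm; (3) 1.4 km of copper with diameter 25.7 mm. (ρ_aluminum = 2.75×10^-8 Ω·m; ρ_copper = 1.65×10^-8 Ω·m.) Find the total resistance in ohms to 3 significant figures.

1.15 Ω

Seg 1: A = 73.4 mm² = 7.340e-05 m²
R_1 = (2.75×10^-8)(1610)/(7.340e-05) = 0.6032 Ω
Seg 2: A = π(d/2)² = π(7.8500e-03 m)² = 1.936e-04 m²
R_2 = (2.75×10^-8)(3560)/(1.936e-04) = 0.5057 Ω
Seg 3: A = π(d/2)² = π(1.2850e-02 m)² = 5.187e-04 m²
R_3 = (1.65×10^-8)(1400)/(5.187e-04) = 0.04453 Ω
R_total = R_1 + R_2 + R_3 = 1.15 Ω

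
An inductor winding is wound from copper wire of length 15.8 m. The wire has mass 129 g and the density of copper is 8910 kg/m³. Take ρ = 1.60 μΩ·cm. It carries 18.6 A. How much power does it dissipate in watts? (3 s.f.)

ρ = 1.60 μΩ·cm = 1.60×10^-8 Ω·m
A = m/(density·L) = 0.129/(8910×15.8) = 9.1634e-07 m²
R = ρL/A = (1.60×10^-8)(15.8)/(9.1634e-07) = 0.2759 Ω
P = I²R = (18.6)² × 0.2759 = 95.4 W

95.4 W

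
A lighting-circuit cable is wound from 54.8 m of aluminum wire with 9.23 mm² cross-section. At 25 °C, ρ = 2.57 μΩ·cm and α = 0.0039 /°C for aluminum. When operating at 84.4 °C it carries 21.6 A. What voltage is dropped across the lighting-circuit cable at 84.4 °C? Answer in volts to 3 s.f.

4.06 V

ρ = 2.57 μΩ·cm = 2.57×10^-8 Ω·m
A = 9.23 mm² = 9.230e-06 m²
R₍25₎ = ρL/A = (2.57×10^-8)(54.8)/(9.230e-06) = 0.1526 Ω
R₍84.4₎ = R₍25₎(1 + αΔT) = 0.1526 × (1 + 0.0039×59.4) = 0.1879 Ω
V = IR = 21.6 × 0.1879 = 4.06 V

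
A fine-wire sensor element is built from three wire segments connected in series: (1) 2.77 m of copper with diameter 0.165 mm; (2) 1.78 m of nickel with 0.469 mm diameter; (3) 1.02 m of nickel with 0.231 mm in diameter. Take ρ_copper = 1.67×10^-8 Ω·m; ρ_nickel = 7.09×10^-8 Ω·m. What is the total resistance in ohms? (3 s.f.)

Seg 1: A = π(d/2)² = π(8.2500e-05 m)² = 2.138e-08 m²
R_1 = (1.67×10^-8)(2.77)/(2.138e-08) = 2.163 Ω
Seg 2: A = π(d/2)² = π(2.3450e-04 m)² = 1.728e-07 m²
R_2 = (7.09×10^-8)(1.78)/(1.728e-07) = 0.7305 Ω
Seg 3: A = π(d/2)² = π(1.1550e-04 m)² = 4.191e-08 m²
R_3 = (7.09×10^-8)(1.02)/(4.191e-08) = 1.726 Ω
R_total = R_1 + R_2 + R_3 = 4.62 Ω

4.62 Ω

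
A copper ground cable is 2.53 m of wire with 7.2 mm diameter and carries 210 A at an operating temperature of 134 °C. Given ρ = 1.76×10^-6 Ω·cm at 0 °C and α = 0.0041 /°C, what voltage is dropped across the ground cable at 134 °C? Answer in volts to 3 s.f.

ρ = 1.76×10^-6 Ω·cm = 1.76×10^-8 Ω·m
A = π(d/2)² = π(3.6000e-03 m)² = 4.072e-05 m²
R₍0₎ = ρL/A = (1.76×10^-8)(2.53)/(4.072e-05) = 0.001094 Ω
R₍134₎ = R₍0₎(1 + αΔT) = 0.001094 × (1 + 0.0041×134) = 0.001695 Ω
V = IR = 210 × 0.001695 = 0.356 V

0.356 V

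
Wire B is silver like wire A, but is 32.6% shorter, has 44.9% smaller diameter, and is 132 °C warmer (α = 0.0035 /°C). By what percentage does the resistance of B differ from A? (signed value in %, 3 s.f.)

R ∝ ρL/d² with ρ ∝ (1+αΔT), so R_B/R_A = (1 − 32.6/100) × (1 − 44.9/100)⁻² × (1 + 0.0035×132)
= 0.674 × 3.294 × 1.462 = 3.246
(R_B − R_A)/R_A = 3.246 − 1 = 225%

225%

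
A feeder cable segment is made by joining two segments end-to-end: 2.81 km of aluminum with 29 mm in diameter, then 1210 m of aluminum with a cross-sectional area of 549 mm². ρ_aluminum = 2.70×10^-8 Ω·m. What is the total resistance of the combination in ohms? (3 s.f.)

0.174 Ω

Segment 1: A = π(d/2)² = π(1.4500e-02 m)² = 6.605e-04 m²
R₁ = ρL/A = (2.70×10^-8)(2810)/(6.605e-04) = 0.1149 Ω
Segment 2: A = 549 mm² = 5.490e-04 m²
R₂ = (2.70×10^-8)(1210)/(5.490e-04) = 0.05951 Ω
R = R₁ + R₂ = 0.174 Ω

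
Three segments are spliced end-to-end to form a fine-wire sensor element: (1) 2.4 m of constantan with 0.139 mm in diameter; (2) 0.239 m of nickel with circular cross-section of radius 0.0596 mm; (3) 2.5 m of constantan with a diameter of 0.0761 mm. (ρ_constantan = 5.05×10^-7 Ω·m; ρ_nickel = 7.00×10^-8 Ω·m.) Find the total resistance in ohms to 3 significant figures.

Seg 1: A = π(d/2)² = π(6.9500e-05 m)² = 1.517e-08 m²
R_1 = (5.05×10^-7)(2.4)/(1.517e-08) = 79.87 Ω
Seg 2: A = πr² = π(5.9600e-05 m)² = 1.116e-08 m²
R_2 = (7.00×10^-8)(0.239)/(1.116e-08) = 1.499 Ω
Seg 3: A = π(d/2)² = π(3.8050e-05 m)² = 4.548e-09 m²
R_3 = (5.05×10^-7)(2.5)/(4.548e-09) = 277.6 Ω
R_total = R_1 + R_2 + R_3 = 359 Ω

359 Ω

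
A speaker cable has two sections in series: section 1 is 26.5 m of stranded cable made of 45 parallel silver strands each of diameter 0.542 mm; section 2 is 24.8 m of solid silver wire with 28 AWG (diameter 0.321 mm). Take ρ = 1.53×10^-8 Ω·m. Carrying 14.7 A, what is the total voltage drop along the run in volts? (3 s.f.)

Section 1: A_strand = π(2.7100e-04)² = 2.307e-07 m²; R₁ = ρL/(N·A_s) = (1.53×10^-8)(26.5)/(45×2.307e-07) = 0.03905 Ω
Section 2: A = π(0.321/2 mm)² = π(1.6050e-04 m)² = 8.093e-08 m²
R₂ = (1.53×10^-8)(24.8)/(8.093e-08) = 4.689 Ω
R = R₁ + R₂ = 4.728 Ω
V = IR = 14.7 × 4.728 = 69.5 V

69.5 V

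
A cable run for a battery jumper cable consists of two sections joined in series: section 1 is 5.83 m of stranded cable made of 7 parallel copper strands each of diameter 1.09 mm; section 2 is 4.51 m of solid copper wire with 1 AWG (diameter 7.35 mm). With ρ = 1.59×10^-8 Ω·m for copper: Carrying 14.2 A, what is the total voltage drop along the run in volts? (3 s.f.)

0.226 V

Section 1: A_strand = π(5.4500e-04)² = 9.331e-07 m²; R₁ = ρL/(N·A_s) = (1.59×10^-8)(5.83)/(7×9.331e-07) = 0.01419 Ω
Section 2: A = π(7.35/2 mm)² = π(3.6750e-03 m)² = 4.243e-05 m²
R₂ = (1.59×10^-8)(4.51)/(4.243e-05) = 0.00169 Ω
R = R₁ + R₂ = 0.01588 Ω
V = IR = 14.2 × 0.01588 = 0.226 V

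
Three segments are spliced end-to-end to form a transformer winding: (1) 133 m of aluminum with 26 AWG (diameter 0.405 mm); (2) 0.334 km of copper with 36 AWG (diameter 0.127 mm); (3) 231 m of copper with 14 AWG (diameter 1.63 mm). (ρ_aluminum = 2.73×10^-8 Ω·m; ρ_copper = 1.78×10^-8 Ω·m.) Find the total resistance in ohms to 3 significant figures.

499 Ω

Seg 1: A = π(0.405/2 mm)² = π(2.0250e-04 m)² = 1.288e-07 m²
R_1 = (2.73×10^-8)(133)/(1.288e-07) = 28.18 Ω
Seg 2: A = π(0.127/2 mm)² = π(6.3500e-05 m)² = 1.267e-08 m²
R_2 = (1.78×10^-8)(334)/(1.267e-08) = 469.3 Ω
Seg 3: A = π(1.63/2 mm)² = π(8.1500e-04 m)² = 2.087e-06 m²
R_3 = (1.78×10^-8)(231)/(2.087e-06) = 1.97 Ω
R_total = R_1 + R_2 + R_3 = 499 Ω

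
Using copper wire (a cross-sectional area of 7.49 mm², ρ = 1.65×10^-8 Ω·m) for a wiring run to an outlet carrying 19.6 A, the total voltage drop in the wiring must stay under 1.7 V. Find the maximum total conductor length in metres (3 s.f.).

39.4 m

A = 7.49 mm² = 7.490e-06 m²
L_max = V_max·A/(1·ρI) = (1.7)(7.490e-06)/(1.65×10^-8×19.6) = 39.4 m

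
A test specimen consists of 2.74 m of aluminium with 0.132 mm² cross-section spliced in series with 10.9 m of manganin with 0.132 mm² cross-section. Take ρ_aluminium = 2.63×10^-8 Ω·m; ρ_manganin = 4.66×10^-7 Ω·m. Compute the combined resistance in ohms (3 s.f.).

39.0 Ω

Segment 1: A = 0.132 mm² = 1.320e-07 m²
R₁ = ρL/A = (2.63×10^-8)(2.74)/(1.320e-07) = 0.5459 Ω
R₂ = (4.66×10^-7)(10.9)/(1.320e-07) = 38.48 Ω
R = R₁ + R₂ = 39.0 Ω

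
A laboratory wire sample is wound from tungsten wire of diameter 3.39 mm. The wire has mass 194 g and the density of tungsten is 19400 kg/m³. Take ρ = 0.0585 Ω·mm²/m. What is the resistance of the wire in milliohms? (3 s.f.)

7.18 mΩ

ρ = 0.0585 Ω·mm²/m = 5.85×10^-8 Ω·m
A = π(d/2)² = π(1.6950e-03 m)² = 9.0259e-06 m²
L = m/(density·A) = 0.194/(19400×9.0259e-06) = 1.108 m
R = ρL/A = (5.85×10^-8)(1.108)/(9.0259e-06) = 7.18 mΩ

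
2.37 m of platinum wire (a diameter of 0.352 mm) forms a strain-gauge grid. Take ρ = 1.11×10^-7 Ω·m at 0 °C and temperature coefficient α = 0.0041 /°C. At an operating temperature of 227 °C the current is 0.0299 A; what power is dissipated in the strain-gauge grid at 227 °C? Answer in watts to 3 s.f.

0.00467 W

A = π(d/2)² = π(1.7600e-04 m)² = 9.731e-08 m²
R₍0₎ = ρL/A = (1.11×10^-7)(2.37)/(9.731e-08) = 2.703 Ω
R₍227₎ = R₍0₎(1 + αΔT) = 2.703 × (1 + 0.0041×227) = 5.219 Ω
P = I²R = (0.0299)² × 5.219 = 0.00467 W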